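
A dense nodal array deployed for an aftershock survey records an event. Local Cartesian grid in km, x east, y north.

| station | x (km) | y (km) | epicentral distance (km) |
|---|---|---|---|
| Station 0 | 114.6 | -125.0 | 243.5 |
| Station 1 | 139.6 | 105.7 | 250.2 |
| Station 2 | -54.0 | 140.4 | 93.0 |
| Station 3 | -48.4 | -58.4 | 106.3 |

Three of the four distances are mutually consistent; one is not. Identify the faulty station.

Solve using three stations at a time. Using Station 0, Station 2, Station 3 (subtract circle equations pairwise → linear system) gives (x, y) ≈ (-57.2, 47.5).
Distances from that point to each station vs reported:
  Station 0: calculated 243.5 vs reported 243.5 → residual 0.0 km
  Station 1: calculated 205.3 vs reported 250.2 → residual 44.9 km
  Station 2: calculated 93.0 vs reported 93.0 → residual 0.0 km
  Station 3: calculated 106.3 vs reported 106.3 → residual 0.0 km
Station 0, Station 2, Station 3 are mutually consistent (residuals ≈ 0); Station 1 is off by 44.9 km.

Station 1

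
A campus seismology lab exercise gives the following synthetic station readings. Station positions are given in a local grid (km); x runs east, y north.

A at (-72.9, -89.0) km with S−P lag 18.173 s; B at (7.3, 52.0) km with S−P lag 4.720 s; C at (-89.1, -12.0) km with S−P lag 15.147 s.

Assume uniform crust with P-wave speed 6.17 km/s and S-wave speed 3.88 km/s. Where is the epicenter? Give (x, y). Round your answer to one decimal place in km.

x ≈ 56.6 km, y ≈ 50.0 km

Distance from S−P lag: d = Δt · v_P v_S / (v_P − v_S) = Δt · (6.17·3.88)/(6.17−3.88) ≈ 10.4540·Δt.
So d_A = 189.98, d_B = 49.34, d_C = 158.35 km.
Circle about each station: (x + 72.9)² + (y + 89.0)² = 189.98²; (x − 7.3)² + (y − 52.0)² = 49.34²; (x + 89.1)² + (y + 12.0)² = 158.35².
Subtracting the A equation from the B and C equations removes the quadratic terms:
160.4 x + 282.0 y = 23179.84
-32.4 x + 154.0 y = 5865.08
Solving the 2×2 system: x ≈ 56.6, y ≈ 50.0 km.
Check against A (with the unrounded x, y): √((x + 72.9)²+(y + 89.0)²) = 189.98 ≈ 189.98 km. ✓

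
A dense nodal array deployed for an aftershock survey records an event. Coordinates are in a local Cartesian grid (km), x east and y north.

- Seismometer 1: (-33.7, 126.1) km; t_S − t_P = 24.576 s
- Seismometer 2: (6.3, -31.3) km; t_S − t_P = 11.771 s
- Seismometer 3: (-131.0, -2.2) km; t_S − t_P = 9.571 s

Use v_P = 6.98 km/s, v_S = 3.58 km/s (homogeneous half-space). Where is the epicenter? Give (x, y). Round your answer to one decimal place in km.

Distance from S−P lag: d = Δt · v_P v_S / (v_P − v_S) = Δt · (6.98·3.58)/(6.98−3.58) ≈ 7.3495·Δt.
So d_Seismometer 1 = 180.62, d_Seismometer 2 = 86.51, d_Seismometer 3 = 70.34 km.
Circle about each station: (x + 33.7)² + (y − 126.1)² = 180.62²; (x − 6.3)² + (y + 31.3)² = 86.51²; (x + 131.0)² + (y + 2.2)² = 70.34².
Subtracting pairs of circle equations eliminates x²+y² and gives linear equations (the radical axes):
80.0 x − 314.8 y = 9122.08
-194.6 x − 256.6 y = 27804.81
Solving the 2×2 system: x ≈ -78.4, y ≈ -48.9 km.

-78.4 km east, -48.9 km north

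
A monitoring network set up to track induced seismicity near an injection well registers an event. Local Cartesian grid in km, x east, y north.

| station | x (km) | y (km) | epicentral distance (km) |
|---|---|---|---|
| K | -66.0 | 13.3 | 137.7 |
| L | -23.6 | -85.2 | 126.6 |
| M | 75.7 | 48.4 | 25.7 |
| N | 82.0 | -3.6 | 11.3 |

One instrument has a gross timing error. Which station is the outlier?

M

Solve using three stations at a time. Using K, L, N (subtract circle equations pairwise → linear system) gives (x, y) ≈ (71.0, -1.0).
Distances from that point to each station vs reported:
  K: calculated 137.7 vs reported 137.7 → residual 0.0 km
  L: calculated 126.6 vs reported 126.6 → residual 0.0 km
  M: calculated 49.6 vs reported 25.7 → residual 23.9 km
  N: calculated 11.3 vs reported 11.3 → residual 0.0 km
K, L, N are mutually consistent (residuals ≈ 0); M is off by 23.9 km.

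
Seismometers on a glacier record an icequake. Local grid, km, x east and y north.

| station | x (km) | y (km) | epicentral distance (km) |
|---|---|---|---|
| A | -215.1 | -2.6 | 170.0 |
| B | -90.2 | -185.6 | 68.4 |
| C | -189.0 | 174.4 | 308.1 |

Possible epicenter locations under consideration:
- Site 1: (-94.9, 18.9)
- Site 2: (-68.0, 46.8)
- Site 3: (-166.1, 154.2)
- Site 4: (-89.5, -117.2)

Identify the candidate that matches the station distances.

Site 4

For each candidate, compare |candidate − station| to the reported distance:
Site 1: residuals A 47.9, B 136.2, C 126.3 → max 136.2 km
Site 2: residuals A 14.8, B 165.1, C 132.3 → max 165.1 km
Site 3: residuals A 5.7, B 279.8, C 277.6 → max 279.8 km
Site 4: residuals A 0.0, B 0.0, C 0.0 → max 0.0 km
Only Site 4 has all residuals ≈ 0.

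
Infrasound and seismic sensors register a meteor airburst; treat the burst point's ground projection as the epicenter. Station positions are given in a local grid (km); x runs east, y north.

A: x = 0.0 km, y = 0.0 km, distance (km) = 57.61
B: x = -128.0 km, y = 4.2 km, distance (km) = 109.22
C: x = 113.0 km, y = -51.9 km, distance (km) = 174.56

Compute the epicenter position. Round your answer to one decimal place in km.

Circle about each station: x² + y² = 57.61²; (x + 128.0)² + (y − 4.2)² = 109.22²; (x − 113.0)² + (y + 51.9)² = 174.56².
Subtracting the A equation from the B and C equations removes the quadratic terms:
-256.0 x + 8.4 y = 7791.54
226.0 x − 103.8 y = -11689.67
Solving the 2×2 system: x ≈ -28.8, y ≈ 49.9 km.

-28.8 km east, 49.9 km north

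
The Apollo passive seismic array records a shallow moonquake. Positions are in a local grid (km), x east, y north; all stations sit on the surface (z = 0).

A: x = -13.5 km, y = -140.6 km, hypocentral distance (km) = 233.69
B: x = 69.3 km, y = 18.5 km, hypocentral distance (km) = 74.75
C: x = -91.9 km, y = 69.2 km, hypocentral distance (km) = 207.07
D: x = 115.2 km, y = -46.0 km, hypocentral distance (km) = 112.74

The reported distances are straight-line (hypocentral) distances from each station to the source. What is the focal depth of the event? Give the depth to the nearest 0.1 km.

Each station gives a sphere (x−x_i)² + (y−y_i)² + z² = d_i² (stations at z=0).
Subtracting the A sphere from B and C: z² cancels, leaving linear equations in x and y:
165.6 x + 318.2 y = 34217.58
-156.8 x + 419.6 y = 5016.67
Solving: x ≈ 106.898, y ≈ 51.902 km (keep extra digits for the depth step; rounded: 106.9, 51.9).
Then from the A sphere: z² = 233.69² − (x + 13.5)² − (y + 140.6)² with x = 106.898, y = 51.902, so z ≈ 55.302 ≈ 55.3 km.

55.3 km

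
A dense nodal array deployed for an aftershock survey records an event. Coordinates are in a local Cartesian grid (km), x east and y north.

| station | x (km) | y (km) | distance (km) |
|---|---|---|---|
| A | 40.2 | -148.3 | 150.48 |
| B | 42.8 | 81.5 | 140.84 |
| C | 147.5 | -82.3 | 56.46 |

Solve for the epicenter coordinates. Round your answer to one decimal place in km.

Circle about each station: (x − 40.2)² + (y + 148.3)² = 150.48²; (x − 42.8)² + (y − 81.5)² = 140.84²; (x − 147.5)² + (y + 82.3)² = 56.46².
Subtracting the A equation from the B and C equations removes the quadratic terms:
5.2 x + 459.6 y = -12326.52
214.6 x + 132.0 y = 24377.11
Solving the 2×2 system: x ≈ 131.0, y ≈ -28.3 km.
Check against A (with the unrounded x, y): √((x − 40.2)²+(y + 148.3)²) = 150.48 ≈ 150.48 km. ✓

131.0 km east, -28.3 km north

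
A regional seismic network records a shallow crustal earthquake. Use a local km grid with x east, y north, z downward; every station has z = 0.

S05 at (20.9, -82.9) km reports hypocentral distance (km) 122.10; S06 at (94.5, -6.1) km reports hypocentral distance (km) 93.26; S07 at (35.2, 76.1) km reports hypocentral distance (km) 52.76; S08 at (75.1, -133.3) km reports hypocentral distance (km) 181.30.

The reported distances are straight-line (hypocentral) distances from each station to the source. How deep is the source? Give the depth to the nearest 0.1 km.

z ≈ 28.2 km

Each station gives a sphere (x−x_i)² + (y−y_i)² + z² = d_i² (stations at z=0).
Subtracting the S05 sphere from S06 and S07: z² cancels, leaving linear equations in x and y:
147.2 x + 153.6 y = 7869.22
28.6 x + 318.0 y = 11845.82
Solving: x ≈ 16.100, y ≈ 35.803 km (keep extra digits for the depth step; rounded: 16.1, 35.8).
Then from the S05 sphere: z² = 122.10² − (x − 20.9)² − (y + 82.9)² with x = 16.100, y = 35.803, so z ≈ 28.195 ≈ 28.2 km.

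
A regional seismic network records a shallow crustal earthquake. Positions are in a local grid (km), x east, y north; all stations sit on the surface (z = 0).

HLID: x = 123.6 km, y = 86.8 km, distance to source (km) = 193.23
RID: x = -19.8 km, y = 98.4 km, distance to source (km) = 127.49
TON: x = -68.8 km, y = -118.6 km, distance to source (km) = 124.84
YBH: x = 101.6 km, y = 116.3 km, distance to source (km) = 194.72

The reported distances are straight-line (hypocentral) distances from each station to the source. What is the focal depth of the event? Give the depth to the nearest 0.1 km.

Each station gives a sphere (x−x_i)² + (y−y_i)² + z² = d_i² (stations at z=0).
Subtracting the HLID sphere from RID and TON: z² cancels, leaving linear equations in x and y:
-286.8 x + 23.2 y = 8347.53
-384.8 x − 410.8 y = 17741.01
Solving: x ≈ -30.303, y ≈ -14.801 km (keep extra digits for the depth step; rounded: -30.3, -14.8).
Then from the HLID sphere: z² = 193.23² − (x − 123.6)² − (y − 86.8)² with x = -30.303, y = -14.801, so z ≈ 57.697 ≈ 57.7 km.
Check against YBH (with the unrounded solution): distance 194.72 ≈ 194.72 km. ✓

z ≈ 57.7 km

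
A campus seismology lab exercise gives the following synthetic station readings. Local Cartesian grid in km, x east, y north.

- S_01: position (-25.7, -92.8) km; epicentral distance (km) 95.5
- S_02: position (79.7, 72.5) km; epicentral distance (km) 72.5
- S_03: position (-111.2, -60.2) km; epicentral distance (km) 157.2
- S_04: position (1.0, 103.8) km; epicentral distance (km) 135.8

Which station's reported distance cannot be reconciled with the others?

S_02

Solve using three stations at a time. Using S_01, S_03, S_04 (subtract circle equations pairwise → linear system) gives (x, y) ≈ (42.1, -25.6).
Distances from that point to each station vs reported:
  S_01: calculated 95.5 vs reported 95.5 → residual 0.0 km
  S_02: calculated 105.1 vs reported 72.5 → residual 32.6 km
  S_03: calculated 157.2 vs reported 157.2 → residual 0.0 km
  S_04: calculated 135.8 vs reported 135.8 → residual 0.0 km
S_01, S_03, S_04 are mutually consistent (residuals ≈ 0); S_02 is off by 32.6 km.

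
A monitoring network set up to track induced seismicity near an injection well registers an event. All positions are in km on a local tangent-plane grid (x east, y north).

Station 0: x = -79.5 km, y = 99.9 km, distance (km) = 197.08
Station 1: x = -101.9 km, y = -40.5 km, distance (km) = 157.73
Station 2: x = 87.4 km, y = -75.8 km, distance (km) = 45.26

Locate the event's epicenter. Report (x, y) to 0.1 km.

Circle about each station: (x + 79.5)² + (y − 99.9)² = 197.08²; (x + 101.9)² + (y + 40.5)² = 157.73²; (x − 87.4)² + (y + 75.8)² = 45.26².
Subtracting pairs of circle equations eliminates x²+y² and gives linear equations (the radical axes):
-44.8 x − 280.8 y = 9685.37
333.8 x − 351.4 y = 33876.20
Solving the 2×2 system: x ≈ 55.8, y ≈ -43.4 km.

55.8 km east, -43.4 km north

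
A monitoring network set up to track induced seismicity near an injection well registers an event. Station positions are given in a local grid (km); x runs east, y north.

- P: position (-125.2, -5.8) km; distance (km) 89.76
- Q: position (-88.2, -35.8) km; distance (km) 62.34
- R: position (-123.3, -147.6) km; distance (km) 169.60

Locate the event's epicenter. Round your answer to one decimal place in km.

-35.5 km east, -2.5 km north

Circle about each station: (x + 125.2)² + (y + 5.8)² = 89.76²; (x + 88.2)² + (y + 35.8)² = 62.34²; (x + 123.3)² + (y + 147.6)² = 169.60².
Subtracting the P equation from the Q and R equations removes the quadratic terms:
74.0 x − 60.0 y = -2477.22
3.8 x − 283.6 y = 572.67
Solving the 2×2 system: x ≈ -35.5, y ≈ -2.5 km.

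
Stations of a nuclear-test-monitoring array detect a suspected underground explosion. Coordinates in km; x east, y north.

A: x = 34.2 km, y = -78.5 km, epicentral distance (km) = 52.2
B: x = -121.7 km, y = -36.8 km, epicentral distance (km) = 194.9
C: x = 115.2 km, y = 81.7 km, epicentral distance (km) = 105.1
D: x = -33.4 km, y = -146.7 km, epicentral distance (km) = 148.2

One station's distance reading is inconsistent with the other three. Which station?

Solve using three stations at a time. Using A, B, D (subtract circle equations pairwise → linear system) gives (x, y) ≈ (73.1, -43.6).
Distances from that point to each station vs reported:
  A: calculated 52.2 vs reported 52.2 → residual 0.0 km
  B: calculated 194.9 vs reported 194.9 → residual 0.0 km
  C: calculated 132.2 vs reported 105.1 → residual 27.1 km
  D: calculated 148.2 vs reported 148.2 → residual 0.0 km
A, B, D are mutually consistent (residuals ≈ 0); C is off by 27.1 km.

C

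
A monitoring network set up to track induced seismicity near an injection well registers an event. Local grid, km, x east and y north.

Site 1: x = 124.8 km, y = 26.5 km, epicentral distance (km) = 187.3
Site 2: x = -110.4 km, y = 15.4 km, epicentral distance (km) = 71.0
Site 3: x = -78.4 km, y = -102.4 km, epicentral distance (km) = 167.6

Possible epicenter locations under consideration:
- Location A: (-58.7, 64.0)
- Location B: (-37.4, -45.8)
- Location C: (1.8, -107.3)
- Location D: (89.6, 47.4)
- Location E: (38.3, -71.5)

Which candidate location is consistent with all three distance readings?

Location A

For each candidate, compare |candidate − station| to the reported distance:
Location A: residuals Site 1 0.0, Site 2 0.0, Site 3 0.0 → max 0.0 km
Location B: residuals Site 1 9.7, Site 2 24.3, Site 3 97.7 → max 97.7 km
Location C: residuals Site 1 5.6, Site 2 95.3, Site 3 87.3 → max 95.3 km
Location D: residuals Site 1 146.4, Site 2 131.5, Site 3 57.5 → max 146.4 km
Location E: residuals Site 1 56.6, Site 2 101.2, Site 3 46.9 → max 101.2 km
Only Location A has all residuals ≈ 0.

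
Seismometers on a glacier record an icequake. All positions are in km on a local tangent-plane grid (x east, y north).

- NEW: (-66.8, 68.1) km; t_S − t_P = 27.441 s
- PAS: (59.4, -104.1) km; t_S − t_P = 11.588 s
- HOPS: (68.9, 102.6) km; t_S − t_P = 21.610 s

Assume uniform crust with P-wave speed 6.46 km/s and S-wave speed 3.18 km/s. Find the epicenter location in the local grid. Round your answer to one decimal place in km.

Distance from S−P lag: d = Δt · v_P v_S / (v_P − v_S) = Δt · (6.46·3.18)/(6.46−3.18) ≈ 6.2630·Δt.
So d_NEW = 171.86, d_PAS = 72.58, d_HOPS = 135.34 km.
Circle about each station: (x + 66.8)² + (y − 68.1)² = 171.86²; (x − 59.4)² + (y + 104.1)² = 72.58²; (x − 68.9)² + (y − 102.6)² = 135.34².
Subtracting pairs of circle equations eliminates x²+y² and gives linear equations (the radical axes):
252.4 x − 344.4 y = 29533.32
271.4 x + 69.0 y = 17393.06
Solving the 2×2 system: x ≈ 72.4, y ≈ -32.7 km.
Check against NEW (with the unrounded x, y): √((x + 66.8)²+(y − 68.1)²) = 171.86 ≈ 171.86 km. ✓

x ≈ 72.4 km, y ≈ -32.7 km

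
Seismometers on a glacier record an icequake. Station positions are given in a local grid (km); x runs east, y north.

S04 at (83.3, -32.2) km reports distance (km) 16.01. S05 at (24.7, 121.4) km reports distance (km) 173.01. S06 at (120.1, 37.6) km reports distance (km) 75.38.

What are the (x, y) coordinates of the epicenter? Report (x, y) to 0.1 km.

x ≈ 99.1 km, y ≈ -34.8 km

Circle about each station: (x − 83.3)² + (y + 32.2)² = 16.01²; (x − 24.7)² + (y − 121.4)² = 173.01²; (x − 120.1)² + (y − 37.6)² = 75.38².
Subtracting the S04 equation from the S05 and S06 equations removes the quadratic terms:
-117.2 x + 307.2 y = -22303.82
73.6 x + 139.6 y = 2436.22
Solving the 2×2 system: x ≈ 99.1, y ≈ -34.8 km.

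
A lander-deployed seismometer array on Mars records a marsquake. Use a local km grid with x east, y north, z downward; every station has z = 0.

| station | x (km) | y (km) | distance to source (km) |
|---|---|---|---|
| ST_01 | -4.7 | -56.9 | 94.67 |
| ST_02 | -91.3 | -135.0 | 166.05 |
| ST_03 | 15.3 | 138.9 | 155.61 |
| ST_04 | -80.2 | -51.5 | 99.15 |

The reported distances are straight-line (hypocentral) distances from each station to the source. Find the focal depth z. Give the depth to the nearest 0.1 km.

Each station gives a sphere (x−x_i)² + (y−y_i)² + z² = d_i² (stations at z=0).
Subtracting the ST_01 sphere from ST_02 and ST_03: z² cancels, leaving linear equations in x and y:
-173.2 x − 156.2 y = 4690.80
40.0 x + 391.6 y = 1015.54
Solving: x ≈ -32.407, y ≈ 5.904 km (keep extra digits for the depth step; rounded: -32.4, 5.9).
Then from the ST_01 sphere: z² = 94.67² − (x + 4.7)² − (y + 56.9)² with x = -32.407, y = 5.904, so z ≈ 65.195 ≈ 65.2 km.

depth ≈ 65.2 km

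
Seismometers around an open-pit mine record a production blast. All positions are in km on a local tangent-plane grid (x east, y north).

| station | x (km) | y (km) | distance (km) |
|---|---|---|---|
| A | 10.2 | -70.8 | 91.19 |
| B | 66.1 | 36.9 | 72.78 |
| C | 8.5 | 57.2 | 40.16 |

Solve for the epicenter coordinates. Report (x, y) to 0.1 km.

(-4.5, 19.2)

Circle about each station: (x − 10.2)² + (y + 70.8)² = 91.19²; (x − 66.1)² + (y − 36.9)² = 72.78²; (x − 8.5)² + (y − 57.2)² = 40.16².
Subtracting pairs of circle equations eliminates x²+y² and gives linear equations (the radical axes):
111.8 x + 215.4 y = 3632.83
-3.4 x + 256.0 y = 4930.20
Solving the 2×2 system: x ≈ -4.5, y ≈ 19.2 km.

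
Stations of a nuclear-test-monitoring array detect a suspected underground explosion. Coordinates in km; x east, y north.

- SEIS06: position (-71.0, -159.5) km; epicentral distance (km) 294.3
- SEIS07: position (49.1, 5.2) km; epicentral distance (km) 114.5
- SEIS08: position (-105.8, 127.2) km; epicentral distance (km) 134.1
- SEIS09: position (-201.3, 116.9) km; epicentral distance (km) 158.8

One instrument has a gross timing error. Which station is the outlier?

Solve using three stations at a time. Using SEIS06, SEIS07, SEIS08 (subtract circle equations pairwise → linear system) gives (x, y) ≈ (27.9, 117.7).
Distances from that point to each station vs reported:
  SEIS06: calculated 294.3 vs reported 294.3 → residual 0.0 km
  SEIS07: calculated 114.4 vs reported 114.5 → residual 0.1 km
  SEIS08: calculated 134.0 vs reported 134.1 → residual 0.1 km
  SEIS09: calculated 229.2 vs reported 158.8 → residual 70.4 km
SEIS06, SEIS07, SEIS08 are mutually consistent (residuals ≈ 0); SEIS09 is off by 70.4 km.

SEIS09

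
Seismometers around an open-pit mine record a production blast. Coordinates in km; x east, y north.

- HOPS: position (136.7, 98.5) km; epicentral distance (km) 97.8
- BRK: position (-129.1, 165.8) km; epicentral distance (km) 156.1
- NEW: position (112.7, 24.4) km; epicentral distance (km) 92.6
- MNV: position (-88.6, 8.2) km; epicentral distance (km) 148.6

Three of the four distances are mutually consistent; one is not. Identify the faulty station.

Solve using three stations at a time. Using HOPS, NEW, MNV (subtract circle equations pairwise → linear system) gives (x, y) ≈ (40.3, 82.1).
Distances from that point to each station vs reported:
  HOPS: calculated 97.8 vs reported 97.8 → residual 0.0 km
  BRK: calculated 189.0 vs reported 156.1 → residual 32.9 km
  NEW: calculated 92.6 vs reported 92.6 → residual 0.0 km
  MNV: calculated 148.6 vs reported 148.6 → residual 0.0 km
HOPS, NEW, MNV are mutually consistent (residuals ≈ 0); BRK is off by 32.9 km.

BRK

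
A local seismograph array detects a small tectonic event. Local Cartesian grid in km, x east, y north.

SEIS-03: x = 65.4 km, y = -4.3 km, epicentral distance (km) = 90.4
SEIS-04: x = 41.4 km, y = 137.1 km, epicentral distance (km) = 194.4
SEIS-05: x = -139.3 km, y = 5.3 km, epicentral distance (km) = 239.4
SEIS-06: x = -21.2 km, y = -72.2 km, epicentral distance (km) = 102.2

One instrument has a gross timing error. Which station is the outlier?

SEIS-04

Solve using three stations at a time. Using SEIS-03, SEIS-05, SEIS-06 (subtract circle equations pairwise → linear system) gives (x, y) ≈ (78.7, -93.7).
Distances from that point to each station vs reported:
  SEIS-03: calculated 90.3 vs reported 90.4 → residual 0.1 km
  SEIS-04: calculated 233.7 vs reported 194.4 → residual 39.3 km
  SEIS-05: calculated 239.4 vs reported 239.4 → residual 0.0 km
  SEIS-06: calculated 102.1 vs reported 102.2 → residual 0.1 km
SEIS-03, SEIS-05, SEIS-06 are mutually consistent (residuals ≈ 0); SEIS-04 is off by 39.3 km.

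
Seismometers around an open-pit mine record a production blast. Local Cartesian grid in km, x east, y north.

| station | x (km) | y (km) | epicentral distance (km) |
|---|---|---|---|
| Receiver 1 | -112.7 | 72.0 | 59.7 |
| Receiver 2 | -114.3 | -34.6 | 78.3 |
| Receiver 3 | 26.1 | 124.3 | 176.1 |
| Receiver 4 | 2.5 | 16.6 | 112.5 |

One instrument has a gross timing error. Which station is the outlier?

Solve using three stations at a time. Using Receiver 1, Receiver 3, Receiver 4 (subtract circle equations pairwise → linear system) gives (x, y) ≈ (-109.9, 12.4).
Distances from that point to each station vs reported:
  Receiver 1: calculated 59.6 vs reported 59.7 → residual 0.1 km
  Receiver 2: calculated 47.3 vs reported 78.3 → residual 31.0 km
  Receiver 3: calculated 176.1 vs reported 176.1 → residual 0.0 km
  Receiver 4: calculated 112.5 vs reported 112.5 → residual 0.0 km
Receiver 1, Receiver 3, Receiver 4 are mutually consistent (residuals ≈ 0); Receiver 2 is off by 31.0 km.

Receiver 2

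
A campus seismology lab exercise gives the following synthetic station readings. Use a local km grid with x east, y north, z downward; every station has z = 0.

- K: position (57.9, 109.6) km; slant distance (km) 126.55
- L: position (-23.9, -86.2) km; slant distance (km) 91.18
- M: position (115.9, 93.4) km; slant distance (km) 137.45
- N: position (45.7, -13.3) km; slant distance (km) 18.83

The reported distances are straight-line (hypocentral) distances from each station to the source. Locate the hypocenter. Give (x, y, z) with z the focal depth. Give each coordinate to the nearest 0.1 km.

(30.0, -13.4, 10.4)

Each station gives a sphere (x−x_i)² + (y−y_i)² + z² = d_i² (stations at z=0).
Subtracting the K sphere from L and M: z² cancels, leaving linear equations in x and y:
-163.6 x − 391.6 y = 338.19
116.0 x − 32.4 y = 3914.20
Solving: x ≈ 30.001, y ≈ -13.397 km (keep extra digits for the depth step; rounded: 30.0, -13.4).
Then from the K sphere: z² = 126.55² − (x − 57.9)² − (y − 109.6)² with x = 30.001, y = -13.397, so z ≈ 10.406 ≈ 10.4 km.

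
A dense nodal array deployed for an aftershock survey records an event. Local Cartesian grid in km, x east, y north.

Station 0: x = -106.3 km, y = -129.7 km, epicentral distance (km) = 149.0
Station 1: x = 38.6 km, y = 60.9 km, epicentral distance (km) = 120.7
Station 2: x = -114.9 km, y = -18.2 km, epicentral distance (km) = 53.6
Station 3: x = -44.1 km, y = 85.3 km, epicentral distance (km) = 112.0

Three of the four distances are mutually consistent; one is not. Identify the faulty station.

Solve using three stations at a time. Using Station 0, Station 1, Station 2 (subtract circle equations pairwise → linear system) gives (x, y) ≈ (-73.3, 15.6).
Distances from that point to each station vs reported:
  Station 0: calculated 149.0 vs reported 149.0 → residual 0.0 km
  Station 1: calculated 120.7 vs reported 120.7 → residual 0.0 km
  Station 2: calculated 53.6 vs reported 53.6 → residual 0.0 km
  Station 3: calculated 75.6 vs reported 112.0 → residual 36.4 km
Station 0, Station 1, Station 2 are mutually consistent (residuals ≈ 0); Station 3 is off by 36.4 km.

Station 3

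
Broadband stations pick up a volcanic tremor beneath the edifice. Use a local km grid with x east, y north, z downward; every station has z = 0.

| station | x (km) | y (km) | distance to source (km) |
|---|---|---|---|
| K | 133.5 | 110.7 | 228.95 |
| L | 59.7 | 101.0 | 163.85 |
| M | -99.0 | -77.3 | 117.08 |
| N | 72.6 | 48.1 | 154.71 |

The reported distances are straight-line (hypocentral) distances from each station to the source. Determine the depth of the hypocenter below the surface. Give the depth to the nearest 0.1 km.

Each station gives a sphere (x−x_i)² + (y−y_i)² + z² = d_i² (stations at z=0).
Subtracting the K sphere from L and M: z² cancels, leaving linear equations in x and y:
-147.6 x − 19.4 y = 9259.63
-465.0 x − 376.0 y = 24409.93
Solving: x ≈ -64.722, y ≈ 15.122 km (keep extra digits for the depth step; rounded: -64.7, 15.1).
Then from the K sphere: z² = 228.95² − (x − 133.5)² − (y − 110.7)² with x = -64.722, y = 15.122, so z ≈ 63.174 ≈ 63.2 km.
Check against N (with the unrounded solution): distance 154.71 ≈ 154.71 km. ✓

63.2 km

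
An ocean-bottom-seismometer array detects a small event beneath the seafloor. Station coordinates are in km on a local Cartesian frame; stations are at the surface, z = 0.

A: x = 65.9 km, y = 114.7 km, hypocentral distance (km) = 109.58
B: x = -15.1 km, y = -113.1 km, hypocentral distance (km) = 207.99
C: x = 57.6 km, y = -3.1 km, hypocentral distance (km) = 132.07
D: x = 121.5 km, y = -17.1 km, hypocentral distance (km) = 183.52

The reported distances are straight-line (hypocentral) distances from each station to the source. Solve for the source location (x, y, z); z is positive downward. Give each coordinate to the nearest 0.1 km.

Each station gives a sphere (x−x_i)² + (y−y_i)² + z² = d_i² (stations at z=0).
Subtracting the A sphere from B and C: z² cancels, leaving linear equations in x and y:
-162.0 x − 455.6 y = -35731.34
-16.6 x − 235.6 y = -19606.24
Solving: x ≈ -16.805, y ≈ 84.402 km (keep extra digits for the depth step; rounded: -16.8, 84.4).
Then from the A sphere: z² = 109.58² − (x − 65.9)² − (y − 114.7)² with x = -16.805, y = 84.402, so z ≈ 65.190 ≈ 65.2 km.
Check against D (with the unrounded solution): distance 183.52 ≈ 183.52 km. ✓

(-16.8, 84.4, 65.2)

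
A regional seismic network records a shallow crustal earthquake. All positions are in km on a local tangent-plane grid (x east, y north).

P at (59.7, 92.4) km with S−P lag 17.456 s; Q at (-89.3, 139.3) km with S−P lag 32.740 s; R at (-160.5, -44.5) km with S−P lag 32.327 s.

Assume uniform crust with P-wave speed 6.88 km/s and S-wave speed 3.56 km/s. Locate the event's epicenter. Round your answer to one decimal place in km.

Distance from S−P lag: d = Δt · v_P v_S / (v_P − v_S) = Δt · (6.88·3.56)/(6.88−3.56) ≈ 7.3773·Δt.
So d_P = 128.78, d_Q = 241.53, d_R = 238.49 km.
Circle about each station: (x − 59.7)² + (y − 92.4)² = 128.78²; (x + 89.3)² + (y − 139.3)² = 241.53²; (x + 160.5)² + (y + 44.5)² = 238.49².
Subtracting pairs of circle equations eliminates x²+y² and gives linear equations (the radical axes):
-298.0 x + 93.8 y = -26475.32
-440.4 x − 273.8 y = -24654.54
Solving the 2×2 system: x ≈ 77.8, y ≈ -35.1 km.

x ≈ 77.8 km, y ≈ -35.1 km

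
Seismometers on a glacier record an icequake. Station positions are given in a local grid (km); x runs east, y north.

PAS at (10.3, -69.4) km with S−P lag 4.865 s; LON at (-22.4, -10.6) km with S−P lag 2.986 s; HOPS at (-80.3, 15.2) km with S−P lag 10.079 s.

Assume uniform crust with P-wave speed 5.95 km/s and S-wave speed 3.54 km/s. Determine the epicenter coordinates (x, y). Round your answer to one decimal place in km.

Distance from S−P lag: d = Δt · v_P v_S / (v_P − v_S) = Δt · (5.95·3.54)/(5.95−3.54) ≈ 8.7398·Δt.
So d_PAS = 42.52, d_LON = 26.10, d_HOPS = 88.09 km.
Circle about each station: (x − 10.3)² + (y + 69.4)² = 42.52²; (x + 22.4)² + (y + 10.6)² = 26.10²; (x + 80.3)² + (y − 15.2)² = 88.09².
Subtracting pairs of circle equations eliminates x²+y² and gives linear equations (the radical axes):
-65.4 x + 117.6 y = -3181.59
-181.2 x + 169.2 y = -4195.22
Solving the 2×2 system: x ≈ -4.4, y ≈ -29.5 km.

-4.4 km east, -29.5 km north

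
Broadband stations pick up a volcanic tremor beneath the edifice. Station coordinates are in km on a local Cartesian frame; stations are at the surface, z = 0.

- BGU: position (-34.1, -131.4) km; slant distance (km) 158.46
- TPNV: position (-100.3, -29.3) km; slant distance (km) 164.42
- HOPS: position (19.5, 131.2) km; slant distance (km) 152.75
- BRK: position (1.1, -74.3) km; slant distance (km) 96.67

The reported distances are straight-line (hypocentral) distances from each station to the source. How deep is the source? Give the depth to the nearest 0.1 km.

depth ≈ 46.1 km

Each station gives a sphere (x−x_i)² + (y−y_i)² + z² = d_i² (stations at z=0).
Subtracting the BGU sphere from TPNV and HOPS: z² cancels, leaving linear equations in x and y:
-132.4 x + 204.2 y = -9434.55
107.2 x + 525.2 y = 941.93
Solving: x ≈ 56.301, y ≈ -9.698 km (keep extra digits for the depth step; rounded: 56.3, -9.7).
Then from the BGU sphere: z² = 158.46² − (x + 34.1)² − (y + 131.4)² with x = 56.301, y = -9.698, so z ≈ 46.107 ≈ 46.1 km.
Check against BRK (with the unrounded solution): distance 96.68 ≈ 96.67 km. ✓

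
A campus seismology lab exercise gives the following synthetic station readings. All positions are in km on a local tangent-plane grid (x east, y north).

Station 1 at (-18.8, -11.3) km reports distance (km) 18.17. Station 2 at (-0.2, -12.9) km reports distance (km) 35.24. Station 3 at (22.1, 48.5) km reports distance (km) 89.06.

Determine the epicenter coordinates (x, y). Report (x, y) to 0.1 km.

-34.7 km east, -20.1 km north

Circle about each station: (x + 18.8)² + (y + 11.3)² = 18.17²; (x + 0.2)² + (y + 12.9)² = 35.24²; (x − 22.1)² + (y − 48.5)² = 89.06².
Subtracting the Station 1 equation from the Station 2 and Station 3 equations removes the quadratic terms:
37.2 x − 3.2 y = -1226.39
81.8 x + 119.6 y = -5242.00
Solving the 2×2 system: x ≈ -34.7, y ≈ -20.1 km.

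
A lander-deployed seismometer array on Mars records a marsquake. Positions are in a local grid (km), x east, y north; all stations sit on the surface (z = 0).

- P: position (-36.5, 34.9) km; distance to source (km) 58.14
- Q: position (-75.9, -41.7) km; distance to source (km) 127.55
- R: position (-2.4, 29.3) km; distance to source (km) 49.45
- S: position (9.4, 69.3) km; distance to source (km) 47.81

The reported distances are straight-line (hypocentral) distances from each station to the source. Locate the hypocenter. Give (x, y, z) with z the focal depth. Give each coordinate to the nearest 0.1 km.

Each station gives a sphere (x−x_i)² + (y−y_i)² + z² = d_i² (stations at z=0).
Subtracting the P sphere from Q and R: z² cancels, leaving linear equations in x and y:
-78.8 x − 153.2 y = -7939.30
68.2 x − 11.2 y = -751.05
Solving: x ≈ -2.307, y ≈ 53.010 km (keep extra digits for the depth step; rounded: -2.3, 53.0).
Then from the P sphere: z² = 58.14² − (x + 36.5)² − (y − 34.9)² with x = -2.307, y = 53.010, so z ≈ 43.395 ≈ 43.4 km.

(-2.3, 53.0, 43.4)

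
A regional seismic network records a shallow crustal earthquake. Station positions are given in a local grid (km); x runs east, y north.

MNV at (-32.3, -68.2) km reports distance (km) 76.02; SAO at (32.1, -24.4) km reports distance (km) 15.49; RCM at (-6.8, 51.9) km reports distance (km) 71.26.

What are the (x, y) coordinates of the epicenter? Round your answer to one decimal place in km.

x ≈ 20.8 km, y ≈ -13.8 km

Circle about each station: (x + 32.3)² + (y + 68.2)² = 76.02²; (x − 32.1)² + (y + 24.4)² = 15.49²; (x + 6.8)² + (y − 51.9)² = 71.26².
Subtracting the MNV equation from the SAO and RCM equations removes the quadratic terms:
128.8 x + 87.6 y = 1470.34
51.0 x + 240.2 y = -2253.63
Solving the 2×2 system: x ≈ 20.8, y ≈ -13.8 km.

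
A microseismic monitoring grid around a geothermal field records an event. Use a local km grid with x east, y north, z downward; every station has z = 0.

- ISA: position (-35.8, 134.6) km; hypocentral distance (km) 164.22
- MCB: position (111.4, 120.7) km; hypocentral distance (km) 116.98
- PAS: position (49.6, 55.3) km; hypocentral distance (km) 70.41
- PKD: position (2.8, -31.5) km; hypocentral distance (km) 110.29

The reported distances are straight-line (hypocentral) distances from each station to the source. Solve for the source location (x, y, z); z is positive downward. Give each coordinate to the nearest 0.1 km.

(73.5, 27.9, 60.3)

Each station gives a sphere (x−x_i)² + (y−y_i)² + z² = d_i² (stations at z=0).
Subtracting the ISA sphere from MCB and PAS: z² cancels, leaving linear equations in x and y:
294.4 x − 27.8 y = 20863.54
170.8 x − 158.6 y = 8130.09
Solving: x ≈ 73.502, y ≈ 27.894 km (keep extra digits for the depth step; rounded: 73.5, 27.9).
Then from the ISA sphere: z² = 164.22² − (x + 35.8)² − (y − 134.6)² with x = 73.502, y = 27.894, so z ≈ 60.292 ≈ 60.3 km.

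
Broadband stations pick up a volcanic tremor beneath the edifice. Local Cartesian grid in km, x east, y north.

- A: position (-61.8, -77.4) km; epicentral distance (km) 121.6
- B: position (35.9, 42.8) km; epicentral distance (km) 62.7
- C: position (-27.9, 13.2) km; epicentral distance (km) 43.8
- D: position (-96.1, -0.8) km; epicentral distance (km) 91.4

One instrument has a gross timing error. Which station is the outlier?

A

Solve using three stations at a time. Using B, C, D (subtract circle equations pairwise → linear system) gives (x, y) ≈ (-25.3, 57.1).
Distances from that point to each station vs reported:
  A: calculated 139.3 vs reported 121.6 → residual 17.7 km
  B: calculated 62.8 vs reported 62.7 → residual 0.1 km
  C: calculated 43.9 vs reported 43.8 → residual 0.1 km
  D: calculated 91.5 vs reported 91.4 → residual 0.1 km
B, C, D are mutually consistent (residuals ≈ 0); A is off by 17.7 km.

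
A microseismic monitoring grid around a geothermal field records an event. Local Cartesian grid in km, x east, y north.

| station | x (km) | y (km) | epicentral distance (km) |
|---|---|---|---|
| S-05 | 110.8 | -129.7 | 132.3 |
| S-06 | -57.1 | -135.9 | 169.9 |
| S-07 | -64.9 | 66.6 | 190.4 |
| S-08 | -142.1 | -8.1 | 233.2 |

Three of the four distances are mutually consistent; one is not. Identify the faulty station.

Solve using three stations at a time. Using S-06, S-07, S-08 (subtract circle equations pairwise → linear system) gives (x, y) ≈ (87.9, -47.2).
Distances from that point to each station vs reported:
  S-05: calculated 85.7 vs reported 132.3 → residual 46.6 km
  S-06: calculated 170.0 vs reported 169.9 → residual 0.1 km
  S-07: calculated 190.5 vs reported 190.4 → residual 0.1 km
  S-08: calculated 233.2 vs reported 233.2 → residual 0.0 km
S-06, S-07, S-08 are mutually consistent (residuals ≈ 0); S-05 is off by 46.6 km.

S-05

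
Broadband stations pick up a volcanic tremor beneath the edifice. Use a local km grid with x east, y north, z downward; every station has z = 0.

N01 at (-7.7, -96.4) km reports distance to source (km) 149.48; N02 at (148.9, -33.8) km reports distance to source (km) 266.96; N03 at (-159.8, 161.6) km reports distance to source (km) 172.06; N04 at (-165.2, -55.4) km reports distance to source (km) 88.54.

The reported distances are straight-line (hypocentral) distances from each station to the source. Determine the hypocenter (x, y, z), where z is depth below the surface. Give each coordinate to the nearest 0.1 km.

Each station gives a sphere (x−x_i)² + (y−y_i)² + z² = d_i² (stations at z=0).
Subtracting the N01 sphere from N02 and N03: z² cancels, leaving linear equations in x and y:
313.2 x + 125.2 y = -34961.97
-304.2 x + 516.0 y = 35037.98
Solving: x ≈ -112.306, y ≈ 1.695 km (keep extra digits for the depth step; rounded: -112.3, 1.7).
Then from the N01 sphere: z² = 149.48² − (x + 7.7)² − (y + 96.4)² with x = -112.306, y = 1.695, so z ≈ 42.181 ≈ 42.2 km.

x ≈ -112.3 km, y ≈ 1.7 km, depth ≈ 42.2 km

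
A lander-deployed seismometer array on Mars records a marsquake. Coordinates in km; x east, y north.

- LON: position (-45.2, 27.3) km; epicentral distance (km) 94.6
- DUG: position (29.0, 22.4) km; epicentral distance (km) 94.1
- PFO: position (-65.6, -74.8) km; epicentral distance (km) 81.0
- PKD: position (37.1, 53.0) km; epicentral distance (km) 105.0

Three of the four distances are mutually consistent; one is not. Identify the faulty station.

Solve using three stations at a time. Using LON, PFO, PKD (subtract circle equations pairwise → linear system) gives (x, y) ≈ (11.1, -48.7).
Distances from that point to each station vs reported:
  LON: calculated 94.6 vs reported 94.6 → residual 0.0 km
  DUG: calculated 73.4 vs reported 94.1 → residual 20.7 km
  PFO: calculated 81.0 vs reported 81.0 → residual 0.0 km
  PKD: calculated 105.0 vs reported 105.0 → residual 0.0 km
LON, PFO, PKD are mutually consistent (residuals ≈ 0); DUG is off by 20.7 km.

DUG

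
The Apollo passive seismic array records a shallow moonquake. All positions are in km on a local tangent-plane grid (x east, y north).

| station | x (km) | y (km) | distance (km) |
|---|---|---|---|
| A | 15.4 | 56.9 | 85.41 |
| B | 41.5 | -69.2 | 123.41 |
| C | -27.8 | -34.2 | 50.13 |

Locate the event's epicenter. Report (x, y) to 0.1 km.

(-54.7, 8.1)

Circle about each station: (x − 15.4)² + (y − 56.9)² = 85.41²; (x − 41.5)² + (y + 69.2)² = 123.41²; (x + 27.8)² + (y + 34.2)² = 50.13².
Subtracting pairs of circle equations eliminates x²+y² and gives linear equations (the radical axes):
52.2 x − 252.2 y = -4899.04
-86.4 x − 182.2 y = 3249.56
Solving the 2×2 system: x ≈ -54.7, y ≈ 8.1 km.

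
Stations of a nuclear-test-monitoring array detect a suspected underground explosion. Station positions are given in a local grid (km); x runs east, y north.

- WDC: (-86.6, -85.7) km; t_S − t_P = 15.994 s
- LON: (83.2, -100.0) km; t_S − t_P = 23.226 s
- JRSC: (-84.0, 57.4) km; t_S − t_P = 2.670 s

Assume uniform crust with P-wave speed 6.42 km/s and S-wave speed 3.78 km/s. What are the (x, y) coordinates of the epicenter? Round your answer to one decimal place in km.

Distance from S−P lag: d = Δt · v_P v_S / (v_P − v_S) = Δt · (6.42·3.78)/(6.42−3.78) ≈ 9.1923·Δt.
So d_WDC = 147.02, d_LON = 213.50, d_JRSC = 24.54 km.
Circle about each station: (x + 86.6)² + (y + 85.7)² = 147.02²; (x − 83.2)² + (y + 100.0)² = 213.50²; (x + 84.0)² + (y − 57.4)² = 24.54².
Subtracting the WDC equation from the LON and JRSC equations removes the quadratic terms:
339.6 x − 28.6 y = -21889.18
5.2 x + 286.2 y = 16519.38
Solving the 2×2 system: x ≈ -59.5, y ≈ 58.8 km.
Check against WDC (with the unrounded x, y): √((x + 86.6)²+(y + 85.7)²) = 147.02 ≈ 147.02 km. ✓

(-59.5, 58.8)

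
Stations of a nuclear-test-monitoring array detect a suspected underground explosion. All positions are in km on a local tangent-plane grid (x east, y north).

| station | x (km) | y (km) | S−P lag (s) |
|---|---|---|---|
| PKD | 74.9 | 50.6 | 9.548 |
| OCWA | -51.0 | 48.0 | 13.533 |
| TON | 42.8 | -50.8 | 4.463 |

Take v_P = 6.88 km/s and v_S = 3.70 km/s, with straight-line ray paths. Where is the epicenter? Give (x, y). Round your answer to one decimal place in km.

Distance from S−P lag: d = Δt · v_P v_S / (v_P − v_S) = Δt · (6.88·3.70)/(6.88−3.70) ≈ 8.0050·Δt.
So d_PKD = 76.43, d_OCWA = 108.33, d_TON = 35.73 km.
Circle about each station: (x − 74.9)² + (y − 50.6)² = 76.43²; (x + 51.0)² + (y − 48.0)² = 108.33²; (x − 42.8)² + (y + 50.8)² = 35.73².
Subtracting pairs of circle equations eliminates x²+y² and gives linear equations (the radical axes):
-251.8 x − 5.2 y = -9159.21
-64.2 x − 202.8 y = 807.02
Solving the 2×2 system: x ≈ 36.7, y ≈ -15.6 km.

(36.7, -15.6)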